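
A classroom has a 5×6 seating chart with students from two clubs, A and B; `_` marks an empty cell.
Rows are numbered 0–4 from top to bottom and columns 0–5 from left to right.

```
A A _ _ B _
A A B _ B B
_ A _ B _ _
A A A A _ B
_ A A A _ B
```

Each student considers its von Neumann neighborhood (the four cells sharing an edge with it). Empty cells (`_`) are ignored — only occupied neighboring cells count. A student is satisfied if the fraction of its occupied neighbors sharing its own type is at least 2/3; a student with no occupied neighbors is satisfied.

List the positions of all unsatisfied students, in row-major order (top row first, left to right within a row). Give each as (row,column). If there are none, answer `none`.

(1,2), (2,3)

Row 0: (0,0)A 2/2 ok · (0,1)A 2/2 ok · (0,4)B 1/1 ok
Row 1: (1,0)A 2/2 ok · (1,1)A 3/4 ok · (1,2)B 0/1 unhappy · (1,4)B 2/2 ok · (1,5)B 1/1 ok
Row 2: (2,1)A 2/2 ok · (2,3)B 0/1 unhappy
Row 3: (3,0)A 1/1 ok · (3,1)A 4/4 ok · (3,2)A 3/3 ok · (3,3)A 2/3 ok · (3,5)B 1/1 ok
Row 4: (4,1)A 2/2 ok · (4,2)A 3/3 ok · (4,3)A 2/2 ok · (4,5)B 1/1 ok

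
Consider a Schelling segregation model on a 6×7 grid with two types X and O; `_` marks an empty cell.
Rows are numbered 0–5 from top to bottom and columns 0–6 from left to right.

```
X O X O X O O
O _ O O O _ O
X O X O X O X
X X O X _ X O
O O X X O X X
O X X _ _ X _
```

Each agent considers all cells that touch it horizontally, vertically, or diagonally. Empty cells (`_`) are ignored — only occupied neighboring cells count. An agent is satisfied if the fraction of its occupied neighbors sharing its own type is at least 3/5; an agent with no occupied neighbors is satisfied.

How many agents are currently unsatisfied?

Row 0: (0,0)X 0/2 ✗ · (0,1)O 2/4 ✗ · (0,2)X 0/4 ✗ · (0,3)O 3/5 ✓ · (0,4)X 0/4 ✗ · (0,5)O 3/4 ✓ · (0,6)O 2/2 ✓
Row 1: (1,0)O 2/4 ✗ · (1,2)O 5/7 ✓ · (1,3)O 4/8 ✗ · (1,4)O 5/7 ✓ · (1,6)O 3/4 ✓
Row 2: (2,0)X 2/4 ✗ · (2,1)O 3/7 ✗ · (2,2)X 2/7 ✗ · (2,3)O 4/7 ✗ · (2,4)X 2/6 ✗ · (2,5)O 3/6 ✗ · (2,6)X 1/4 ✗
Row 3: (3,0)X 2/5 ✗ · (3,1)X 4/8 ✗ · (3,2)O 3/8 ✗ · (3,3)X 4/7 ✗ · (3,5)X 4/7 ✗ · (3,6)O 1/5 ✗
Row 4: (4,0)O 2/5 ✗ · (4,1)O 3/8 ✗ · (4,2)X 5/7 ✓ · (4,3)X 3/5 ✓ · (4,4)O 0/5 ✗ · (4,5)X 3/5 ✓ · (4,6)X 3/4 ✓
Row 5: (5,0)O 2/3 ✓ · (5,1)X 2/5 ✗ · (5,2)X 3/4 ✓ · (5,5)X 2/3 ✓
Unsatisfied: (0,0), (0,1), (0,2), (0,4), (1,0), (1,3), (2,0), (2,1), (2,2), (2,3), (2,4), (2,5), (2,6), (3,0), (3,1), (3,2), (3,3), (3,5), (3,6), (4,0), (4,1), (4,4), (5,1) — 23 in total.

23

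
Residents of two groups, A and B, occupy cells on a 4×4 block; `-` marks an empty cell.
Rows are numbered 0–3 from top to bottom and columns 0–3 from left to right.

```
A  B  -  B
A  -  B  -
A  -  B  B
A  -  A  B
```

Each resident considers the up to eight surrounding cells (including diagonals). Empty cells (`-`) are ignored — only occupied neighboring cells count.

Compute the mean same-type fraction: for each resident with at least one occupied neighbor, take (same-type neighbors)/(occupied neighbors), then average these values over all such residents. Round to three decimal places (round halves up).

Row 0: (0,0)A 1/2 · (0,1)B 1/3 · (0,3)B 1/1
Row 1: (1,0)A 2/3 · (1,2)B 4/4
Row 2: (2,0)A 2/2 · (2,2)B 3/4 · (2,3)B 3/4
Row 3: (3,0)A 1/1 · (3,2)A 0/3 · (3,3)B 2/3
Sum over 11 residents: 1/2 + 1/3 + 1/1 + 2/3 + 4/4 + 2/2 + 3/4 + 3/4 + 1/1 + 0/3 + 2/3 = 23/3; mean = 23/3 ÷ 11 = 23/33 = 0.696969… → 0.697.

0.697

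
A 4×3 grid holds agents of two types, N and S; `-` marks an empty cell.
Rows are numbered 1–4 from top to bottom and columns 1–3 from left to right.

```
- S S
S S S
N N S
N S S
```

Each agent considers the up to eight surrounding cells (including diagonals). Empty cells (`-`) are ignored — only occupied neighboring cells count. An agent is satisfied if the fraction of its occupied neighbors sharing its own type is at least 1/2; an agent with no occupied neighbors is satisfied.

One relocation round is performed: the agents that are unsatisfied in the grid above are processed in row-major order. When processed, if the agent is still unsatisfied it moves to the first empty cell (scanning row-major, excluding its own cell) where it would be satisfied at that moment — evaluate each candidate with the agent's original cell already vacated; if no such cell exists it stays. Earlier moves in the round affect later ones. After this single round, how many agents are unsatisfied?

1

Initially unsatisfied (in order): (3,1), (3,2), (4,2).
  (3,1): no empty cell satisfies it; stays.
  (3,2): no empty cell satisfies it; stays.
  (4,2) → (1,1).
Resulting grid:
S S S
S S S
N N S
N - S
Unsatisfied now: (3,2).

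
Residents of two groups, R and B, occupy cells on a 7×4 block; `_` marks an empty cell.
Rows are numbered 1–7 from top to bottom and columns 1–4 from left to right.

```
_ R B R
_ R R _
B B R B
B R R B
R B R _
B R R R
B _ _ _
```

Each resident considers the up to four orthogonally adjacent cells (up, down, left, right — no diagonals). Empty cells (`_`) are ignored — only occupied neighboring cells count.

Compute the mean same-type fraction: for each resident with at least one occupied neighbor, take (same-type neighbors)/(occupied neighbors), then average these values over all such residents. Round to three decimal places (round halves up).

(1,2)R 1/2
(1,3)B 0/3
(1,4)R 0/1
(2,2)R 2/3
(2,3)R 2/3
(3,1)B 2/2
(3,2)B 1/4
(3,3)R 2/4
(3,4)B 1/2
(4,1)B 1/3
(4,2)R 1/4
(4,3)R 3/4
(4,4)B 1/2
(5,1)R 0/3
(5,2)B 0/4
(5,3)R 2/3
(6,1)B 1/3
(6,2)R 1/3
(6,3)R 3/3
(6,4)R 1/1
(7,1)B 1/1
Sum over 21 residents: 1/2 + 0/3 + 0/1 + 2/3 + 2/3 + 2/2 + 1/4 + 2/4 + 1/2 + 1/3 + 1/4 + 3/4 + 1/2 + 0/3 + 0/4 + 2/3 + 1/3 + 1/3 + 3/3 + 1/1 + 1/1 = 41/4; mean = 41/4 ÷ 21 = 41/84 = 0.488095… → 0.488.

0.488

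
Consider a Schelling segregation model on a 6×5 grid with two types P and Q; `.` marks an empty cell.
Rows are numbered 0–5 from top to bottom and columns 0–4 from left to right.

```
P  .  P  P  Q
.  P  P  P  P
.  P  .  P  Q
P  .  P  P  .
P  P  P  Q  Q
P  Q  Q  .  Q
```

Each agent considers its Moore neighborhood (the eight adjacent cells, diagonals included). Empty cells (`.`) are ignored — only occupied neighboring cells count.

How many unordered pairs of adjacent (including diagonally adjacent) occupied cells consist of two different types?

Scan each occupied cell's neighbors to the right and below (and the two forward diagonals) so each pair is counted once.
From row 0: 3 unlike of 11 pairs (running 3/11).
From row 1: 2 unlike of 10 pairs (running 5/21).
From row 2: 2 unlike of 6 pairs (running 7/27).
From row 3: 3 unlike of 9 pairs (running 10/36).
From row 4: 6 unlike of 14 pairs (running 16/50).
From row 5: 1 unlike of 2 pairs (running 17/52).
Total adjacent occupied pairs: 52; unlike-type pairs: 17.

17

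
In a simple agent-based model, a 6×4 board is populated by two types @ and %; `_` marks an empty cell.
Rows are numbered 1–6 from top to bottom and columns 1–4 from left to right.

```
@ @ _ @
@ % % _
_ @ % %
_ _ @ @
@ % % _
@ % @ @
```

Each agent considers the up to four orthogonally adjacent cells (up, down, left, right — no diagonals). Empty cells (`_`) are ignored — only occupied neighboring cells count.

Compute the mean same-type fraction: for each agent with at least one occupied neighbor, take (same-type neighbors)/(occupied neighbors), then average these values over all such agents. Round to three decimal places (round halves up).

0.515

(1,1)@ 2/2
(1,2)@ 1/2
(1,4)@ — no occupied neighbors
(2,1)@ 1/2
(2,2)% 1/4
(2,3)% 2/2
(3,2)@ 0/2
(3,3)% 2/4
(3,4)% 1/2
(4,3)@ 1/3
(4,4)@ 1/2
(5,1)@ 1/2
(5,2)% 2/3
(5,3)% 1/3
(6,1)@ 1/2
(6,2)% 1/3
(6,3)@ 1/3
(6,4)@ 1/1
Sum over 17 agents: 2/2 + 1/2 + 1/2 + 1/4 + 2/2 + 0/2 + 2/4 + 1/2 + 1/3 + 1/2 + 1/2 + 2/3 + 1/3 + 1/2 + 1/3 + 1/3 + 1/1 = 35/4; mean = 35/4 ÷ 17 = 35/68 = 0.514705… → 0.515.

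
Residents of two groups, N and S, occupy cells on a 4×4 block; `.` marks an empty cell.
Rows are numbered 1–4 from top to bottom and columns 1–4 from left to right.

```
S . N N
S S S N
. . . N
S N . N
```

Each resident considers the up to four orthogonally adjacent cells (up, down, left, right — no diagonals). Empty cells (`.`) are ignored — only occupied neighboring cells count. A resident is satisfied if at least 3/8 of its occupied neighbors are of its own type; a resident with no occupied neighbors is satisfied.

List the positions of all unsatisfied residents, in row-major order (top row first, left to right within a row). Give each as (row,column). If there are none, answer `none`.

(1,1)S 1/1 ok
(1,3)N 1/2 ok
(1,4)N 2/2 ok
(2,1)S 2/2 ok
(2,2)S 2/2 ok
(2,3)S 1/3 unhappy
(2,4)N 2/3 ok
(3,4)N 2/2 ok
(4,1)S 0/1 unhappy
(4,2)N 0/1 unhappy
(4,4)N 1/1 ok

(2,3), (4,1), (4,2)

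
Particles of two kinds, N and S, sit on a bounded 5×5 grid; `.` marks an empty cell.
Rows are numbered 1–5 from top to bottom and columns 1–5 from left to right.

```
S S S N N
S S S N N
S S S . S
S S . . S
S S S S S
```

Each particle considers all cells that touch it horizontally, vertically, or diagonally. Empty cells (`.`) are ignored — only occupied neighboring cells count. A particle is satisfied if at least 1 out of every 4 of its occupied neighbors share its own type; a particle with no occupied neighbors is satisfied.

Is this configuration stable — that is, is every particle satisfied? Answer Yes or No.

Yes

(1,1)S 3/3 ok
(1,2)S 5/5 ok
(1,3)S 3/5 ok
(1,4)N 3/5 ok
(1,5)N 3/3 ok
(2,1)S 5/5 ok
(2,2)S 8/8 ok
(2,3)S 5/7 ok
(2,4)N 3/7 ok
(2,5)N 3/4 ok
(3,1)S 5/5 ok
(3,2)S 7/7 ok
(3,3)S 4/5 ok
(3,5)S 1/3 ok
(4,1)S 5/5 ok
(4,2)S 7/7 ok
(4,5)S 3/3 ok
(5,1)S 3/3 ok
(5,2)S 4/4 ok
(5,3)S 3/3 ok
(5,4)S 3/3 ok
(5,5)S 2/2 ok
All meet the threshold, so the configuration is stable.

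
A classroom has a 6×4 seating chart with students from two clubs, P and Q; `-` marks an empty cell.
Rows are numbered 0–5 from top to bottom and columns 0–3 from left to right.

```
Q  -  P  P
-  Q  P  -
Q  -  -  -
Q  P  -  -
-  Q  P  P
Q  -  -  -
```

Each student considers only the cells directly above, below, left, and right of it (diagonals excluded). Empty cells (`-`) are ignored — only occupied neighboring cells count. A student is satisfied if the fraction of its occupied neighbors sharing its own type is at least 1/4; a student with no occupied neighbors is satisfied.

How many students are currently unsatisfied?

Row 0: (0,0)Q 0/0 ok · (0,2)P 2/2 ok · (0,3)P 1/1 ok
Row 1: (1,1)Q 0/1 unhappy · (1,2)P 1/2 ok
Row 2: (2,0)Q 1/1 ok
Row 3: (3,0)Q 1/2 ok · (3,1)P 0/2 unhappy
Row 4: (4,1)Q 0/2 unhappy · (4,2)P 1/2 ok · (4,3)P 1/1 ok
Row 5: (5,0)Q 0/0 ok
Unsatisfied: (1,1), (3,1), (4,1) — 3 in total.

3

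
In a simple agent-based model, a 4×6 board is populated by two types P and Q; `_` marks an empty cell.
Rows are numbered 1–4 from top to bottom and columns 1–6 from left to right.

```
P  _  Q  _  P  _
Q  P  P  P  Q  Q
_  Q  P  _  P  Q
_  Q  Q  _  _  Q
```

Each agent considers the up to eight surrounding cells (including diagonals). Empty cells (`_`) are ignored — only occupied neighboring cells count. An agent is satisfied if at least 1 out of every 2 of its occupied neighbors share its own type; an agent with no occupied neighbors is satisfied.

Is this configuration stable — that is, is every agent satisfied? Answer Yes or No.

Row 1: (1,1)P 1/2 ✓ · (1,3)Q 0/3 ✗ · (1,5)P 1/3 ✗
Row 2: (2,1)Q 1/3 ✗ · (2,2)P 3/6 ✓ · (2,3)P 3/5 ✓ · (2,4)P 4/6 ✓ · (2,5)Q 2/5 ✗ · (2,6)Q 2/4 ✓
Row 3: (3,2)Q 3/6 ✓ · (3,3)P 3/6 ✓ · (3,5)P 1/5 ✗ · (3,6)Q 3/4 ✓
Row 4: (4,2)Q 2/3 ✓ · (4,3)Q 2/3 ✓ · (4,6)Q 1/2 ✓
For instance (1,3) has only 0/3 same-type neighbors, below 1/2.

No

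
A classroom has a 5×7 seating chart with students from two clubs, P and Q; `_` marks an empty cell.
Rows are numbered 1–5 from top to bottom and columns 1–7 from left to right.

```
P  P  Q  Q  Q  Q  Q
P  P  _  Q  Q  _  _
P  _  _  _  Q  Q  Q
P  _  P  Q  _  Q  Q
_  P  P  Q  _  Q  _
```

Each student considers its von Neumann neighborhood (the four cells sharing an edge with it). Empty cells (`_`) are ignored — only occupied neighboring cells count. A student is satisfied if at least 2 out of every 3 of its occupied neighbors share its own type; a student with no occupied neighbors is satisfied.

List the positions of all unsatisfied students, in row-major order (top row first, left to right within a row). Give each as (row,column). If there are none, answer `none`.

(1,3), (4,3), (4,4), (5,4)

(1,1)P 2/2 ✓
(1,2)P 2/3 ✓
(1,3)Q 1/2 ✗
(1,4)Q 3/3 ✓
(1,5)Q 3/3 ✓
(1,6)Q 2/2 ✓
(1,7)Q 1/1 ✓
(2,1)P 3/3 ✓
(2,2)P 2/2 ✓
(2,4)Q 2/2 ✓
(2,5)Q 3/3 ✓
(3,1)P 2/2 ✓
(3,5)Q 2/2 ✓
(3,6)Q 3/3 ✓
(3,7)Q 2/2 ✓
(4,1)P 1/1 ✓
(4,3)P 1/2 ✗
(4,4)Q 1/2 ✗
(4,6)Q 3/3 ✓
(4,7)Q 2/2 ✓
(5,2)P 1/1 ✓
(5,3)P 2/3 ✓
(5,4)Q 1/2 ✗
(5,6)Q 1/1 ✓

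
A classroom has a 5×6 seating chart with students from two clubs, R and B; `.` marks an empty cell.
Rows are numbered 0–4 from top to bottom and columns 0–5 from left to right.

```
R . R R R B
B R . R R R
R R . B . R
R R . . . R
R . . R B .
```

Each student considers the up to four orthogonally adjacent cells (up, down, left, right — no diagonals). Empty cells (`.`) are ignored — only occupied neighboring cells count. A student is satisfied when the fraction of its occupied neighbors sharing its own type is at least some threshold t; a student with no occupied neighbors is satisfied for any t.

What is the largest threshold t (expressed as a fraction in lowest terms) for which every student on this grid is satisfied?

0/1

Row 0: (0,0)R 0/1 · (0,2)R 1/1 · (0,3)R 3/3 · (0,4)R 2/3 · (0,5)B 0/2
Row 1: (1,0)B 0/3 · (1,1)R 1/2 · (1,3)R 2/3 · (1,4)R 3/3 · (1,5)R 2/3
Row 2: (2,0)R 2/3 · (2,1)R 3/3 · (2,3)B 0/1 · (2,5)R 2/2
Row 3: (3,0)R 3/3 · (3,1)R 2/2 · (3,5)R 1/1
Row 4: (4,0)R 1/1 · (4,3)R 0/1 · (4,4)B 0/1
The smallest same-type fraction is 0/1 at (0,0), which reduces to 0/1. Any threshold above that leaves this student unsatisfied.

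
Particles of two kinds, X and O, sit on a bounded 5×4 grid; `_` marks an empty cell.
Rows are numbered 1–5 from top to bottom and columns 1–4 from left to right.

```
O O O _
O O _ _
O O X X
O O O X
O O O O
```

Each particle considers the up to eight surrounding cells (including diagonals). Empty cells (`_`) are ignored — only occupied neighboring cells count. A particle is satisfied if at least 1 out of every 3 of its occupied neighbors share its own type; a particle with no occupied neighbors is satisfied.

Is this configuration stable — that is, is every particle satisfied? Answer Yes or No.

(1,1)O 3/3 ok
(1,2)O 4/4 ok
(1,3)O 2/2 ok
(2,1)O 5/5 ok
(2,2)O 6/7 ok
(3,1)O 5/5 ok
(3,2)O 6/7 ok
(3,3)X 2/6 ok
(3,4)X 2/3 ok
(4,1)O 5/5 ok
(4,2)O 7/8 ok
(4,3)O 5/8 ok
(4,4)X 2/5 ok
(5,1)O 3/3 ok
(5,2)O 5/5 ok
(5,3)O 4/5 ok
(5,4)O 2/3 ok
All meet the threshold, so the configuration is stable.

Yes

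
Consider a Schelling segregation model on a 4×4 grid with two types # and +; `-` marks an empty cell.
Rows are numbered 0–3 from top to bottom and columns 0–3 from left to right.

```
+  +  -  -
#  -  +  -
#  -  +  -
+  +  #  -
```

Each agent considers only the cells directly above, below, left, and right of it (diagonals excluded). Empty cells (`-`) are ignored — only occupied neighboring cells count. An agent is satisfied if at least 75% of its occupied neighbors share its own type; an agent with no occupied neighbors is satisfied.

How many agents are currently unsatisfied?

7

Row 0: (0,0)+ 1/2 unhappy · (0,1)+ 1/1 ok
Row 1: (1,0)# 1/2 unhappy · (1,2)+ 1/1 ok
Row 2: (2,0)# 1/2 unhappy · (2,2)+ 1/2 unhappy
Row 3: (3,0)+ 1/2 unhappy · (3,1)+ 1/2 unhappy · (3,2)# 0/2 unhappy
Unsatisfied: (0,0), (1,0), (2,0), (2,2), (3,0), (3,1), (3,2) — 7 in total.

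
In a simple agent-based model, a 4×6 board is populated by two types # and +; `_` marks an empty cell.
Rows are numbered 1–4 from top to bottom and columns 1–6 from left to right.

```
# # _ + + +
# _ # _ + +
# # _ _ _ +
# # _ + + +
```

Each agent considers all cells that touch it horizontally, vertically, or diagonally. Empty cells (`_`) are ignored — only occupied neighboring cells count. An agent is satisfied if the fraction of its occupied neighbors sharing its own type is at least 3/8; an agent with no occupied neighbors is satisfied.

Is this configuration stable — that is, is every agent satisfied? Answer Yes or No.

Yes

Row 1: (1,1)# 2/2 ✓ · (1,2)# 3/3 ✓ · (1,4)+ 2/3 ✓ · (1,5)+ 4/4 ✓ · (1,6)+ 3/3 ✓
Row 2: (2,1)# 4/4 ✓ · (2,3)# 2/3 ✓ · (2,5)+ 5/5 ✓ · (2,6)+ 4/4 ✓
Row 3: (3,1)# 4/4 ✓ · (3,2)# 5/5 ✓ · (3,6)+ 4/4 ✓
Row 4: (4,1)# 3/3 ✓ · (4,2)# 3/3 ✓ · (4,4)+ 1/1 ✓ · (4,5)+ 3/3 ✓ · (4,6)+ 2/2 ✓
All meet the threshold, so the configuration is stable.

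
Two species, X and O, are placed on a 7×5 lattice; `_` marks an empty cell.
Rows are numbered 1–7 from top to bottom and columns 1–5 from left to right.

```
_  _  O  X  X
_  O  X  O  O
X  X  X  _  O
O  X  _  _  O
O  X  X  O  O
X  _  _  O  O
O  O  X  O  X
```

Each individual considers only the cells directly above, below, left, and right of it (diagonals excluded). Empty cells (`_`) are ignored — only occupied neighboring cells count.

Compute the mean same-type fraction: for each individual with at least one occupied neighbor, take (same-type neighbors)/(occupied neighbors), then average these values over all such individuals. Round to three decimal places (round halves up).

(1,3)O 0/2
(1,4)X 1/3
(1,5)X 1/2
(2,2)O 0/2
(2,3)X 1/4
(2,4)O 1/3
(2,5)O 2/3
(3,1)X 1/2
(3,2)X 3/4
(3,3)X 2/2
(3,5)O 2/2
(4,1)O 1/3
(4,2)X 2/3
(4,5)O 2/2
(5,1)O 1/3
(5,2)X 2/3
(5,3)X 1/2
(5,4)O 2/3
(5,5)O 3/3
(6,1)X 0/2
(6,4)O 3/3
(6,5)O 2/3
(7,1)O 1/2
(7,2)O 1/2
(7,3)X 0/2
(7,4)O 1/3
(7,5)X 0/2
Sum over 27 individuals: 0/2 + 1/3 + 1/2 + 0/2 + 1/4 + 1/3 + 2/3 + 1/2 + 3/4 + 2/2 + 2/2 + 1/3 + 2/3 + 2/2 + 1/3 + 2/3 + 1/2 + 2/3 + 3/3 + 0/2 + 3/3 + 2/3 + 1/2 + 1/2 + 0/2 + 1/3 + 0/2 = 27/2; mean = 27/2 ÷ 27 = 1/2 = 0.5 → 0.500.

0.500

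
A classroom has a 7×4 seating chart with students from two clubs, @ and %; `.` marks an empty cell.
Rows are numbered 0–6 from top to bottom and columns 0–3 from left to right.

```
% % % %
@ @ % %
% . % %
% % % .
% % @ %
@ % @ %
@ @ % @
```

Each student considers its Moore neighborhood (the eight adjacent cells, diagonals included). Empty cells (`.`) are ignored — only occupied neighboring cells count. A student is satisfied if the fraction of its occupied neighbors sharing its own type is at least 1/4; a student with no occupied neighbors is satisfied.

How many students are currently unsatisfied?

(0,0)% 1/3 satisfied
(0,1)% 3/5 satisfied
(0,2)% 4/5 satisfied
(0,3)% 3/3 satisfied
(1,0)@ 1/4 satisfied
(1,1)@ 1/7 not
(1,2)% 6/7 satisfied
(1,3)% 5/5 satisfied
(2,0)% 2/4 satisfied
(2,2)% 5/6 satisfied
(2,3)% 4/4 satisfied
(3,0)% 4/4 satisfied
(3,1)% 6/7 satisfied
(3,2)% 5/6 satisfied
(4,0)% 4/5 satisfied
(4,1)% 5/8 satisfied
(4,2)@ 1/7 not
(4,3)% 2/4 satisfied
(5,0)@ 2/5 satisfied
(5,1)% 3/8 satisfied
(5,2)@ 3/8 satisfied
(5,3)% 2/5 satisfied
(6,0)@ 2/3 satisfied
(6,1)@ 3/5 satisfied
(6,2)% 2/5 satisfied
(6,3)@ 1/3 satisfied
Unsatisfied: (1,1), (4,2) — 2 in total.

2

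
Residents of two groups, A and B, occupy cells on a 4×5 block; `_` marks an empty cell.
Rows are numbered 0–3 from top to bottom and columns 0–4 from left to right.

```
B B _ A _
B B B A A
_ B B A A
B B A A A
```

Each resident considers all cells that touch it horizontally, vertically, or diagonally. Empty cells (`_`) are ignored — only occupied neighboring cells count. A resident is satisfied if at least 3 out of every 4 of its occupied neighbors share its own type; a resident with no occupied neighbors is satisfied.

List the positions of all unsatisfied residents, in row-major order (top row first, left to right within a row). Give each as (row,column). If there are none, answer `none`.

(0,3), (1,2), (1,3), (2,2), (3,2)

(0,0)B 3/3 ✓
(0,1)B 4/4 ✓
(0,3)A 2/3 ✗
(1,0)B 4/4 ✓
(1,1)B 6/6 ✓
(1,2)B 4/7 ✗
(1,3)A 4/6 ✗
(1,4)A 4/4 ✓
(2,1)B 6/7 ✓
(2,2)B 4/8 ✗
(2,3)A 6/8 ✓
(2,4)A 5/5 ✓
(3,0)B 2/2 ✓
(3,1)B 3/4 ✓
(3,2)A 2/5 ✗
(3,3)A 4/5 ✓
(3,4)A 3/3 ✓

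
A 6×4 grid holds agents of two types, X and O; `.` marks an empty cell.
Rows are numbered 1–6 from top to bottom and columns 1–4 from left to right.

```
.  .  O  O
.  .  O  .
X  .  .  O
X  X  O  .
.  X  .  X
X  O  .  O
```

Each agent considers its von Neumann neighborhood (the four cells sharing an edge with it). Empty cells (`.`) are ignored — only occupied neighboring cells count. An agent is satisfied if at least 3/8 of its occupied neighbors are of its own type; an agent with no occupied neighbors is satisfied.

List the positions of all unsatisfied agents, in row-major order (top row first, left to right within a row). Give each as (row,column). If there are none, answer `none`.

(4,3), (5,4), (6,1), (6,2), (6,4)

(1,3)O 2/2 satisfied
(1,4)O 1/1 satisfied
(2,3)O 1/1 satisfied
(3,1)X 1/1 satisfied
(3,4)O 0/0 satisfied
(4,1)X 2/2 satisfied
(4,2)X 2/3 satisfied
(4,3)O 0/1 not
(5,2)X 1/2 satisfied
(5,4)X 0/1 not
(6,1)X 0/1 not
(6,2)O 0/2 not
(6,4)O 0/1 not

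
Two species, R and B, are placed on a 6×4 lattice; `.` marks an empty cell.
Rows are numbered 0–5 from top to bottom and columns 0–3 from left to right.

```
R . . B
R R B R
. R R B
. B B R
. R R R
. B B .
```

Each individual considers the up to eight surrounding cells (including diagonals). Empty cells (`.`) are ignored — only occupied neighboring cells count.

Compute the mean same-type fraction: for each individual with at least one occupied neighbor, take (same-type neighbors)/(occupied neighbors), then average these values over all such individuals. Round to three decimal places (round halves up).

(0,0)R 2/2
(0,3)B 1/2
(1,0)R 3/3
(1,1)R 4/5
(1,2)B 2/6
(1,3)R 1/4
(2,1)R 3/6
(2,2)R 4/8
(2,3)B 2/5
(3,1)B 1/5
(3,2)B 2/8
(3,3)R 3/5
(4,1)R 1/5
(4,2)R 3/7
(4,3)R 2/4
(5,1)B 1/3
(5,2)B 1/4
Sum over 17 individuals: 2/2 + 1/2 + 3/3 + 4/5 + 2/6 + 1/4 + 3/6 + 4/8 + 2/5 + 1/5 + 2/8 + 3/5 + 1/5 + 3/7 + 2/4 + 1/3 + 1/4 = 3379/420; mean = 3379/420 ÷ 17 = 3379/7140 = 0.473249… → 0.473.

0.473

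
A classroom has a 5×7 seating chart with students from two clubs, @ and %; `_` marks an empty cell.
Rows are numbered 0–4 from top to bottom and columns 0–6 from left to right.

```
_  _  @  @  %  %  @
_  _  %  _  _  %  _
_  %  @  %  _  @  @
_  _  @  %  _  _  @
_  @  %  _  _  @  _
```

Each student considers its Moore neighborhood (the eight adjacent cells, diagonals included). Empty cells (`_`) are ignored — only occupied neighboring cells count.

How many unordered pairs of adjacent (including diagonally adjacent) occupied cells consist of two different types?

16

Scan each occupied cell's neighbors to the right and below (and the two forward diagonals) so each pair is counted once.
Row 0: @(0,2)–@(0,3)= @(0,2)–%(1,2)≠ @(0,3)–%(0,4)≠ @(0,3)–%(1,2)≠ %(0,4)–%(0,5)= %(0,4)–%(1,5)= %(0,5)–@(0,6)≠ %(0,5)–%(1,5)= @(0,6)–%(1,5)≠  → 5/9 unlike.
Row 1: %(1,2)–@(2,2)≠ %(1,2)–%(2,3)= %(1,2)–%(2,1)= %(1,5)–@(2,5)≠ %(1,5)–@(2,6)≠  → 3/5 unlike.
Row 2: %(2,1)–@(2,2)≠ %(2,1)–@(3,2)≠ @(2,2)–%(2,3)≠ @(2,2)–@(3,2)= @(2,2)–%(3,3)≠ %(2,3)–%(3,3)= %(2,3)–@(3,2)≠ @(2,5)–@(2,6)= @(2,5)–@(3,6)= @(2,6)–@(3,6)=  → 5/10 unlike.
Row 3: @(3,2)–%(3,3)≠ @(3,2)–%(4,2)≠ @(3,2)–@(4,1)= %(3,3)–%(4,2)= @(3,6)–@(4,5)=  → 2/5 unlike.
Row 4: @(4,1)–%(4,2)≠  → 1/1 unlike.
Total adjacent occupied pairs: 30; unlike-type pairs: 16.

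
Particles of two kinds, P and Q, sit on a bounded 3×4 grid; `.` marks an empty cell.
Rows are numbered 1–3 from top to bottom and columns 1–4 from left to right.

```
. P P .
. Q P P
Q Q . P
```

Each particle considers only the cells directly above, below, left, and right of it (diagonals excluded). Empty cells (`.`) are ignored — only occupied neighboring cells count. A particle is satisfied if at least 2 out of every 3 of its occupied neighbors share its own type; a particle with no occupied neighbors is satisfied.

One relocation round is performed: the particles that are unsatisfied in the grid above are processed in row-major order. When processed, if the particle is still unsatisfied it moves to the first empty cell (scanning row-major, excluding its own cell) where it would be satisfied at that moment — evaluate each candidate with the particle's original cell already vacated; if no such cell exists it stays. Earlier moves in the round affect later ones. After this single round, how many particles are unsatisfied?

Initially unsatisfied (in order): (1,2), (2,2).
  (1,2) → (1,1).
  (2,2): no empty cell satisfies it; stays.
Resulting grid:
P . P .
. Q P P
Q Q . P
Unsatisfied now: (2,2).

1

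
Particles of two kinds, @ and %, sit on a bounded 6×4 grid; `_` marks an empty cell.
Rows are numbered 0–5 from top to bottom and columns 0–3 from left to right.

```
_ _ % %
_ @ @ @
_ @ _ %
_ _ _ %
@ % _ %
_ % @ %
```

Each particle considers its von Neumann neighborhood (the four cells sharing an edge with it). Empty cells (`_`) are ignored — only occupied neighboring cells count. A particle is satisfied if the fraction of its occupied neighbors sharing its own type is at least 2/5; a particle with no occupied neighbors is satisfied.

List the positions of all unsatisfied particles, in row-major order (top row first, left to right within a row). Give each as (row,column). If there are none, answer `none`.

(0,2)% 1/2 ✓
(0,3)% 1/2 ✓
(1,1)@ 2/2 ✓
(1,2)@ 2/3 ✓
(1,3)@ 1/3 ✗
(2,1)@ 1/1 ✓
(2,3)% 1/2 ✓
(3,3)% 2/2 ✓
(4,0)@ 0/1 ✗
(4,1)% 1/2 ✓
(4,3)% 2/2 ✓
(5,1)% 1/2 ✓
(5,2)@ 0/2 ✗
(5,3)% 1/2 ✓

(1,3), (4,0), (5,2)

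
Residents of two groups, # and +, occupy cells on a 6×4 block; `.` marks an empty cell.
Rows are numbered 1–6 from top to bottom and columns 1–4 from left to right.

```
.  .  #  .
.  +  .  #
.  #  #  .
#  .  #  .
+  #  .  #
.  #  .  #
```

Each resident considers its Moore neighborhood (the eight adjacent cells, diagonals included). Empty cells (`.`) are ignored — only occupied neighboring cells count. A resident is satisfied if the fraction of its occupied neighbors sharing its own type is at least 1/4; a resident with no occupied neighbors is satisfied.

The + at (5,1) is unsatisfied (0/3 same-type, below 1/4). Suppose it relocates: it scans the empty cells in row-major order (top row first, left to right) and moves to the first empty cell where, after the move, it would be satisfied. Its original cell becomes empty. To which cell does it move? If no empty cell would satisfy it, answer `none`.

Vacating (5,1). Empty cells in order:
  (1,1): 1/1 same-type → satisfied — stop here.

(1,1)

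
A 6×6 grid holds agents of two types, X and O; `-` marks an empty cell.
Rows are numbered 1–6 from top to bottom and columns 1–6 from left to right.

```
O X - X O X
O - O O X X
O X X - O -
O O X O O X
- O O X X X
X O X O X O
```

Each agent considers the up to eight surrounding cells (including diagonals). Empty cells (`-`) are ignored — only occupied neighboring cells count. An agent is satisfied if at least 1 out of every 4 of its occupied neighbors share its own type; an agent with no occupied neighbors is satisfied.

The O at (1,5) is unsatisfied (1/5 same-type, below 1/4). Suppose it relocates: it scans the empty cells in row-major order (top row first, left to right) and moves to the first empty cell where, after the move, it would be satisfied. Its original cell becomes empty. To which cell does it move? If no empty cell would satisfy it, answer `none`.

(1,3)

Vacating (1,5). Empty cells in order:
  (1,3): 2/4 same-type → satisfied — stop here.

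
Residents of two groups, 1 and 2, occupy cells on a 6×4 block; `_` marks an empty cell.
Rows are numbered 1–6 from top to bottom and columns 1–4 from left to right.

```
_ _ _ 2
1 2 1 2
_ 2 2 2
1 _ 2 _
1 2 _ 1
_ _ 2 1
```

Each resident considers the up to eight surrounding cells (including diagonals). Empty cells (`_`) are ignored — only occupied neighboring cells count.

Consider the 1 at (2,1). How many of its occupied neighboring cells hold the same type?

0

Occupied neighbors of (2,1): (2,2)=2, (3,2)=2.
Same type (1): 0 of 2.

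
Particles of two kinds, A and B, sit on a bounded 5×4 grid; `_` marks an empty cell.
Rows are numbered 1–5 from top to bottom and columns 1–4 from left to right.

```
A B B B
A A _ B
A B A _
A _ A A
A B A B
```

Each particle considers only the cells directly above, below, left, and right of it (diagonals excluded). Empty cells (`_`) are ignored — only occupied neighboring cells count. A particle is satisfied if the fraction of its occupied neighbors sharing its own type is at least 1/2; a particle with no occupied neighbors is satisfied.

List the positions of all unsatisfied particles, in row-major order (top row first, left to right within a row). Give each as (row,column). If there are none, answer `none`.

(1,1)A 1/2 ok
(1,2)B 1/3 unhappy
(1,3)B 2/2 ok
(1,4)B 2/2 ok
(2,1)A 3/3 ok
(2,2)A 1/3 unhappy
(2,4)B 1/1 ok
(3,1)A 2/3 ok
(3,2)B 0/3 unhappy
(3,3)A 1/2 ok
(4,1)A 2/2 ok
(4,3)A 3/3 ok
(4,4)A 1/2 ok
(5,1)A 1/2 ok
(5,2)B 0/2 unhappy
(5,3)A 1/3 unhappy
(5,4)B 0/2 unhappy

(1,2), (2,2), (3,2), (5,2), (5,3), (5,4)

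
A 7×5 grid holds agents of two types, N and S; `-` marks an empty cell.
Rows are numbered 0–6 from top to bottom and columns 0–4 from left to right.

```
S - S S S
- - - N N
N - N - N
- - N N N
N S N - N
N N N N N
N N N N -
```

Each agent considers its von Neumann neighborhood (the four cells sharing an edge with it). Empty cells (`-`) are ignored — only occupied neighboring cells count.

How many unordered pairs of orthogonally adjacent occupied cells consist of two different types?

5

Scan each occupied cell's neighbors to the right and below so each pair is counted once.
From row 0: 2 unlike of 4 pairs (running 2/4).
From row 1: 0 unlike of 2 pairs (running 2/6).
From row 2: 0 unlike of 2 pairs (running 2/8).
From row 3: 0 unlike of 4 pairs (running 2/12).
From row 4: 3 unlike of 6 pairs (running 5/18).
From row 5: 0 unlike of 8 pairs (running 5/26).
From row 6: 0 unlike of 3 pairs (running 5/29).
Total adjacent occupied pairs: 29; unlike-type pairs: 5.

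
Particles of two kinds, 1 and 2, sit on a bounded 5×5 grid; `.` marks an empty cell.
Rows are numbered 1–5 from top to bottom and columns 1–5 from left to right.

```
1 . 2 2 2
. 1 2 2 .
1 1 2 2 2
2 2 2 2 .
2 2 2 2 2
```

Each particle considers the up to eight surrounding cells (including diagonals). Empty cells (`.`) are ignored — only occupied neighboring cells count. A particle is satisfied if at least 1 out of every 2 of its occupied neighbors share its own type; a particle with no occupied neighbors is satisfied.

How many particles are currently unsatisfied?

1

Row 1: (1,1)1 1/1 ✓ · (1,3)2 3/4 ✓ · (1,4)2 4/4 ✓ · (1,5)2 2/2 ✓
Row 2: (2,2)1 3/6 ✓ · (2,3)2 5/7 ✓ · (2,4)2 7/7 ✓
Row 3: (3,1)1 2/4 ✓ · (3,2)1 2/7 ✗ · (3,3)2 6/8 ✓ · (3,4)2 6/6 ✓ · (3,5)2 3/3 ✓
Row 4: (4,1)2 3/5 ✓ · (4,2)2 6/8 ✓ · (4,3)2 7/8 ✓ · (4,4)2 7/7 ✓
Row 5: (5,1)2 3/3 ✓ · (5,2)2 5/5 ✓ · (5,3)2 5/5 ✓ · (5,4)2 4/4 ✓ · (5,5)2 2/2 ✓
Unsatisfied: (3,2) — 1 in total.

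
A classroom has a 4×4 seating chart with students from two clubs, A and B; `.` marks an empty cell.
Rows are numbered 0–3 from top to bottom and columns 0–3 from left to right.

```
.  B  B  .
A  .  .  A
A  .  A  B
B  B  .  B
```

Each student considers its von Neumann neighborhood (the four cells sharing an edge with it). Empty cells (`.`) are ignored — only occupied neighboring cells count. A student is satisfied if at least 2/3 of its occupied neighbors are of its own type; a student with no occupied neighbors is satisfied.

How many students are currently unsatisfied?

(0,1)B 1/1 ✓
(0,2)B 1/1 ✓
(1,0)A 1/1 ✓
(1,3)A 0/1 ✗
(2,0)A 1/2 ✗
(2,2)A 0/1 ✗
(2,3)B 1/3 ✗
(3,0)B 1/2 ✗
(3,1)B 1/1 ✓
(3,3)B 1/1 ✓
Unsatisfied: (1,3), (2,0), (2,2), (2,3), (3,0) — 5 in total.

5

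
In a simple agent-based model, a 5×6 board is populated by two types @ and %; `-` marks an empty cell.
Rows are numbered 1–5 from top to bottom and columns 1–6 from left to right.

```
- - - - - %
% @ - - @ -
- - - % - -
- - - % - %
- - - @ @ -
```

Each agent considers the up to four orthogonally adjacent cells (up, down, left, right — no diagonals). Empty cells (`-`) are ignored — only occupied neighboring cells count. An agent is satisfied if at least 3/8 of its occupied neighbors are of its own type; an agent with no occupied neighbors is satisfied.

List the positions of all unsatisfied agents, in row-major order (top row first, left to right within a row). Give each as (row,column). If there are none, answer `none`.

(2,1), (2,2)

(1,6)% 0/0 satisfied
(2,1)% 0/1 not
(2,2)@ 0/1 not
(2,5)@ 0/0 satisfied
(3,4)% 1/1 satisfied
(4,4)% 1/2 satisfied
(4,6)% 0/0 satisfied
(5,4)@ 1/2 satisfied
(5,5)@ 1/1 satisfied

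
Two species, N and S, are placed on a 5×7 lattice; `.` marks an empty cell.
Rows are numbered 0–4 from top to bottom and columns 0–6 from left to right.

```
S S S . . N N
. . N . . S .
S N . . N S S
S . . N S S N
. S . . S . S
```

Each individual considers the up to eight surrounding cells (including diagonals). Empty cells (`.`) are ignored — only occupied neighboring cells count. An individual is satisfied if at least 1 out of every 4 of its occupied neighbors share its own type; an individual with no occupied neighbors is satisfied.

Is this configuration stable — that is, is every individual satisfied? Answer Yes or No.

Row 0: (0,0)S 1/1 satisfied · (0,1)S 2/3 satisfied · (0,2)S 1/2 satisfied · (0,5)N 1/2 satisfied · (0,6)N 1/2 satisfied
Row 1: (1,2)N 1/3 satisfied · (1,5)S 2/5 satisfied
Row 2: (2,0)S 1/2 satisfied · (2,1)N 1/3 satisfied · (2,4)N 1/5 not · (2,5)S 4/6 satisfied · (2,6)S 3/4 satisfied
Row 3: (3,0)S 2/3 satisfied · (3,3)N 1/3 satisfied · (3,4)S 3/5 satisfied · (3,5)S 5/7 satisfied · (3,6)N 0/4 not
Row 4: (4,1)S 1/1 satisfied · (4,4)S 2/3 satisfied · (4,6)S 1/2 satisfied
For instance (2,4) has only 1/5 same-type neighbors, below 1/4.

No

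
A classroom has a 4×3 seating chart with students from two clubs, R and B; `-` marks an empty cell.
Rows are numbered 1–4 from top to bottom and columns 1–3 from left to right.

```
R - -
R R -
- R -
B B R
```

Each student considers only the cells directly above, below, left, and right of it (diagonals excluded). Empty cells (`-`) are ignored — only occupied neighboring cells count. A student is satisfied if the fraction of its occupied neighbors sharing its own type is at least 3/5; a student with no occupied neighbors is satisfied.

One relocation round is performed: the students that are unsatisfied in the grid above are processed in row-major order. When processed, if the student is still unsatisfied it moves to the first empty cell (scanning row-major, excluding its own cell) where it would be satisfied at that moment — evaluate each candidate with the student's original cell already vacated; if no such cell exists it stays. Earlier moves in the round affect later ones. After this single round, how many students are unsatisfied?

Initially unsatisfied (in order): (3,2), (4,2), (4,3).
  (3,2) → (1,2).
  (4,2): no empty cell satisfies it; stays.
  (4,3) → (1,3).
Resulting grid:
R R R
R R -
- - -
B B -
All satisfied now.

0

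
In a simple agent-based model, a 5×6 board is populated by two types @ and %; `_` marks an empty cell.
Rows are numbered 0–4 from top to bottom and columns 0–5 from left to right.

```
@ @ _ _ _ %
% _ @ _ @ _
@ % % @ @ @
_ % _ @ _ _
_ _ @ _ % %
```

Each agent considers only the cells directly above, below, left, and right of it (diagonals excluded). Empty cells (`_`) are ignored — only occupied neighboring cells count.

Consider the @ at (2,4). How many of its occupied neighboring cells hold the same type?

3

Occupied neighbors of (2,4): (1,4)=@, (2,3)=@, (2,5)=@.
Same type (@): 3 of 3.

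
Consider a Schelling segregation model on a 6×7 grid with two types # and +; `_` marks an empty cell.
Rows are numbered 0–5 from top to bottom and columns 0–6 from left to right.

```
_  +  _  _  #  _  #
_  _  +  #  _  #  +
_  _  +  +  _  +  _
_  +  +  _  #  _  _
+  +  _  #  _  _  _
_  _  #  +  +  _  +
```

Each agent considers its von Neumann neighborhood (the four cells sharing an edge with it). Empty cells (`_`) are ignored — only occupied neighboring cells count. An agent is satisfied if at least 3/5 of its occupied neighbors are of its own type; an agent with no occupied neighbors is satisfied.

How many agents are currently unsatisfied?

10

Row 0: (0,1)+ 0/0 ✓ · (0,4)# 0/0 ✓ · (0,6)# 0/1 ✗
Row 1: (1,2)+ 1/2 ✗ · (1,3)# 0/2 ✗ · (1,5)# 0/2 ✗ · (1,6)+ 0/2 ✗
Row 2: (2,2)+ 3/3 ✓ · (2,3)+ 1/2 ✗ · (2,5)+ 0/1 ✗
Row 3: (3,1)+ 2/2 ✓ · (3,2)+ 2/2 ✓ · (3,4)# 0/0 ✓
Row 4: (4,0)+ 1/1 ✓ · (4,1)+ 2/2 ✓ · (4,3)# 0/1 ✗
Row 5: (5,2)# 0/1 ✗ · (5,3)+ 1/3 ✗ · (5,4)+ 1/1 ✓ · (5,6)+ 0/0 ✓
Unsatisfied: (0,6), (1,2), (1,3), (1,5), (1,6), (2,3), (2,5), (4,3), (5,2), (5,3) — 10 in total.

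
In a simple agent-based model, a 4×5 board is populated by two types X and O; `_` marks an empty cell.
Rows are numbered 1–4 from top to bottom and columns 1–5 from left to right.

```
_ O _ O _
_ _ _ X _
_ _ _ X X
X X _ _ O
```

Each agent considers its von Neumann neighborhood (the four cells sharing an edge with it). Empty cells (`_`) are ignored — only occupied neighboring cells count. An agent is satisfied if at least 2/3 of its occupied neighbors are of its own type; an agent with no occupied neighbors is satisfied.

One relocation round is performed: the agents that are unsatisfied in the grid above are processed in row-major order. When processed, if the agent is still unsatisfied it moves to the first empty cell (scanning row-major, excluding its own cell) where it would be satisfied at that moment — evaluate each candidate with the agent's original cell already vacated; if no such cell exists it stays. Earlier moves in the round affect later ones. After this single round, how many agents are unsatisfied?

Initially unsatisfied (in order): (1,4), (2,4), (3,5), (4,5).
  (1,4) → (1,1).
  (2,4): now satisfied by earlier moves; stays.
  (3,5) → (1,4).
  (4,5): now satisfied by earlier moves; stays.
Resulting grid:
O O _ X _
_ _ _ X _
_ _ _ X _
X X _ _ O
All satisfied now.

0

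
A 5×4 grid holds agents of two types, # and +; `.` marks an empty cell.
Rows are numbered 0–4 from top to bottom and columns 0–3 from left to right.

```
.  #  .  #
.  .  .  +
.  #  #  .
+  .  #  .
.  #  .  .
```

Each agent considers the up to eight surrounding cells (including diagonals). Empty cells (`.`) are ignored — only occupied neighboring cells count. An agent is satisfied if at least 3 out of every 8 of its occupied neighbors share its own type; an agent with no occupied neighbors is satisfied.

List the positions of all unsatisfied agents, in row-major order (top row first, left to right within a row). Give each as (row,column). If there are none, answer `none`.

(0,1)# 0/0 satisfied
(0,3)# 0/1 not
(1,3)+ 0/2 not
(2,1)# 2/3 satisfied
(2,2)# 2/3 satisfied
(3,0)+ 0/2 not
(3,2)# 3/3 satisfied
(4,1)# 1/2 satisfied

(0,3), (1,3), (3,0)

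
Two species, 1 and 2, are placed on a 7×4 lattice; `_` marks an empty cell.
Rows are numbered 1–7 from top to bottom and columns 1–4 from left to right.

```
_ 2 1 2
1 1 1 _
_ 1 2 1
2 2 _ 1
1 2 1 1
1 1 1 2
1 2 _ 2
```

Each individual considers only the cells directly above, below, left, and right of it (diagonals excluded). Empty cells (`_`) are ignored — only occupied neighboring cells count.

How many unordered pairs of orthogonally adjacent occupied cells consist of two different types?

Scan each occupied cell's neighbors to the right and below so each pair is counted once.
Row 1: 2(1,2)–1(1,3)≠ 2(1,2)–1(2,2)≠ 1(1,3)–2(1,4)≠ 1(1,3)–1(2,3)=  → 3/4 unlike.
Row 2: 1(2,1)–1(2,2)= 1(2,2)–1(2,3)= 1(2,2)–1(3,2)= 1(2,3)–2(3,3)≠  → 1/4 unlike.
Row 3: 1(3,2)–2(3,3)≠ 1(3,2)–2(4,2)≠ 2(3,3)–1(3,4)≠ 1(3,4)–1(4,4)=  → 3/4 unlike.
Row 4: 2(4,1)–2(4,2)= 2(4,1)–1(5,1)≠ 2(4,2)–2(5,2)= 1(4,4)–1(5,4)=  → 1/4 unlike.
Row 5: 1(5,1)–2(5,2)≠ 1(5,1)–1(6,1)= 2(5,2)–1(5,3)≠ 2(5,2)–1(6,2)≠ 1(5,3)–1(5,4)= 1(5,3)–1(6,3)= 1(5,4)–2(6,4)≠  → 4/7 unlike.
Row 6: 1(6,1)–1(6,2)= 1(6,1)–1(7,1)= 1(6,2)–1(6,3)= 1(6,2)–2(7,2)≠ 1(6,3)–2(6,4)≠ 2(6,4)–2(7,4)=  → 2/6 unlike.
Row 7: 1(7,1)–2(7,2)≠  → 1/1 unlike.
Total adjacent occupied pairs: 30; unlike-type pairs: 15.

15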